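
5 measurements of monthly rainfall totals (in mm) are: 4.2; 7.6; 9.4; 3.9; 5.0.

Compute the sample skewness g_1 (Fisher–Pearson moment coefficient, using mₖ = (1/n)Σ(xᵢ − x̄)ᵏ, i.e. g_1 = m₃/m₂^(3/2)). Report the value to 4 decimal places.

x̄ = (4.2 + 7.6 + 9.4 + 3.9 + 5.0) / 5 = 6.0200
deviations (xᵢ − x̄): -1.8200, 1.5800, 3.3800, -2.1200, -1.0200
Σ(xᵢ − x̄)² = 22.7680 ⇒ m₂ = 22.7680/5 = 4.55360
Σ(xᵢ − x̄)³ = 25.9409 ⇒ m₃ = 25.9409/5 = 5.18818
m₂^(3/2) = 4.55360^(1.5) = 9.71700
g_1 = m₃ / m₂^(3/2) = 5.18818 / 9.71700 ≈ 0.5339

0.5339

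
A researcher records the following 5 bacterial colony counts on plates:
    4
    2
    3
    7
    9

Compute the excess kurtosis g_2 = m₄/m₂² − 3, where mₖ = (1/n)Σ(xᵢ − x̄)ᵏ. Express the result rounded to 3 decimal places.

x̄ = 5.0000
Σ(xᵢ − x̄)² = 34.0000 ⇒ m₂ = 6.80000
Σ(xᵢ − x̄)⁴ = 370.0000 ⇒ m₄ = 74.00000
m₂² = 46.24000
g_2 = m₄/m₂² − 3 = 1.60035 − 3 ≈ -1.400

-1.400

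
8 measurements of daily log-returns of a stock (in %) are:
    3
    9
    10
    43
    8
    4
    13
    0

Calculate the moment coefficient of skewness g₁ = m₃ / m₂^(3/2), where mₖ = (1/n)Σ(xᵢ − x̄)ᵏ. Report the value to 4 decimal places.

1.8377

x̄ = (3 + 9 + 10 + 43 + 8 + 4 + 13 + 0) / 8 = 11.2500
deviations (xᵢ − x̄): -8.2500, -2.2500, -1.2500, 31.7500, -3.2500, -7.2500, 1.7500, -11.2500
Σ(xᵢ − x̄)² = 1275.5000 ⇒ m₂ = 1275.5000/8 = 159.43750
Σ(xᵢ − x̄)³ = 29597.2500 ⇒ m₃ = 29597.2500/8 = 3699.65625
m₂^(3/2) = 159.43750^(1.5) = 2013.19440
g₁ = m₃ / m₂^(3/2) = 3699.65625 / 2013.19440 ≈ 1.8377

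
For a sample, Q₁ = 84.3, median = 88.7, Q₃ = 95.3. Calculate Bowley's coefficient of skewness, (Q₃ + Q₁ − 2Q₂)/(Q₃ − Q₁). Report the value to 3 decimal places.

0.200

numerator: Q₃ + Q₁ − 2Q₂ = 95.3 + 84.3 − 2×88.7 = 2.2000
denominator: Q₃ − Q₁ = 95.3 − 84.3 = 11.0000
Bowley skewness = 2.2000 / 11.0000 ≈ 0.200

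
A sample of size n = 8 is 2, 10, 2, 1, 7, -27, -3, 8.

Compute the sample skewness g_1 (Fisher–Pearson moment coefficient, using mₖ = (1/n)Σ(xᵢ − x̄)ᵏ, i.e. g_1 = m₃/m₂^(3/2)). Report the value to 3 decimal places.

-1.696

x̄ = (2 + 10 + 2 + 1 + 7 - 27 - 3 + 8) / 8 = 0.0000
deviations (xᵢ − x̄): 2.0000, 10.0000, 2.0000, 1.0000, 7.0000, -27.0000, -3.0000, 8.0000
Σ(xᵢ − x̄)² = 960.0000 ⇒ m₂ = 960.0000/8 = 120.00000
Σ(xᵢ − x̄)³ = -17838.0000 ⇒ m₃ = -17838.0000/8 = -2229.75000
m₂^(3/2) = 120.00000^(1.5) = 1314.53414
g_1 = m₃ / m₂^(3/2) = -2229.75000 / 1314.53414 ≈ -1.696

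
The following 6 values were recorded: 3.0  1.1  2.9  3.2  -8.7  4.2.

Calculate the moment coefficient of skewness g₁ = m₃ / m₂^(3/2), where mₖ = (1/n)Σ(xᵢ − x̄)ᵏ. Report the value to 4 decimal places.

x̄ = (3.0 + 1.1 + 2.9 + 3.2 - 8.7 + 4.2) / 6 = 0.9500
deviations (xᵢ − x̄): 2.0500, 0.1500, 1.9500, 2.2500, -9.6500, 3.2500
Σ(xᵢ − x̄)² = 116.7750 ⇒ m₂ = 116.7750/6 = 19.46250
Σ(xᵢ − x̄)³ = -836.8800 ⇒ m₃ = -836.8800/6 = -139.48000
m₂^(3/2) = 19.46250^(1.5) = 85.86139
g₁ = m₃ / m₂^(3/2) = -139.48000 / 85.86139 ≈ -1.6245

-1.6245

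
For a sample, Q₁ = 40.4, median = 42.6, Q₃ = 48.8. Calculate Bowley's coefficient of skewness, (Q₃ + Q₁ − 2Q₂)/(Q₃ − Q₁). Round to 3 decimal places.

0.476

numerator: Q₃ + Q₁ − 2Q₂ = 48.8 + 40.4 − 2×42.6 = 4.0000
denominator: Q₃ − Q₁ = 48.8 − 40.4 = 8.4000
Bowley skewness = 4.0000 / 8.4000 ≈ 0.476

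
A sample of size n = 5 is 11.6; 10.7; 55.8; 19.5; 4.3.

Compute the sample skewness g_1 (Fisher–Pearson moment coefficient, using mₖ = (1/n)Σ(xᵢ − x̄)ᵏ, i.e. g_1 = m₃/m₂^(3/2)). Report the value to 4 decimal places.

1.2513

x̄ = (11.6 + 10.7 + 55.8 + 19.5 + 4.3) / 5 = 20.3800
deviations (xᵢ − x̄): -8.7800, -9.6800, 35.4200, -0.8800, -16.0800
Σ(xᵢ − x̄)² = 1684.7080 ⇒ m₂ = 1684.7080/5 = 336.94160
Σ(xᵢ − x̄)³ = 38694.7915 ⇒ m₃ = 38694.7915/5 = 7738.95830
m₂^(3/2) = 336.94160^(1.5) = 6184.88958
g_1 = m₃ / m₂^(3/2) = 7738.95830 / 6184.88958 ≈ 1.2513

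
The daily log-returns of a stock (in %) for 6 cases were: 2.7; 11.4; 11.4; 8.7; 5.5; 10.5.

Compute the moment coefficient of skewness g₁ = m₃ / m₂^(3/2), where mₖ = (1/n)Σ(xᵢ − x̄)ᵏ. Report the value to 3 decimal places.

-0.679

x̄ = (2.7 + 11.4 + 11.4 + 8.7 + 5.5 + 10.5) / 6 = 8.3667
deviations (xᵢ − x̄): -5.6667, 3.0333, 3.0333, 0.3333, -2.8667, 2.1333
Σ(xᵢ − x̄)² = 63.3933 ⇒ m₂ = 63.3933/6 = 10.56556
Σ(xᵢ − x̄)³ = -139.9544 ⇒ m₃ = -139.9544/6 = -23.32574
m₂^(3/2) = 10.56556^(1.5) = 34.34302
g₁ = m₃ / m₂^(3/2) = -23.32574 / 34.34302 ≈ -0.679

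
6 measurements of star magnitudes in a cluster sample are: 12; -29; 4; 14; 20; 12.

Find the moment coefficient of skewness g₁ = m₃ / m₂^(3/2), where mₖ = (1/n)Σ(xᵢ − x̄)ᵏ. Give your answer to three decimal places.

x̄ = (12 - 29 + 4 + 14 + 20 + 12) / 6 = 5.5000
deviations (xᵢ − x̄): 6.5000, -34.5000, -1.5000, 8.5000, 14.5000, 6.5000
Σ(xᵢ − x̄)² = 1559.5000 ⇒ m₂ = 1559.5000/6 = 259.91667
Σ(xᵢ − x̄)³ = -36855.0000 ⇒ m₃ = -36855.0000/6 = -6142.50000
m₂^(3/2) = 259.91667^(1.5) = 4190.35863
g₁ = m₃ / m₂^(3/2) = -6142.50000 / 4190.35863 ≈ -1.466

-1.466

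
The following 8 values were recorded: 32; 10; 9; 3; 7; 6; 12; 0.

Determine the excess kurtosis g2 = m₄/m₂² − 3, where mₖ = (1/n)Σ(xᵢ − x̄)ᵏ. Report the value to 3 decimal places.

1.582

x̄ = 9.8750
Σ(xᵢ − x̄)² = 662.8750 ⇒ m₂ = 82.85938
Σ(xᵢ − x̄)⁴ = 251683.6504 ⇒ m₄ = 31460.45630
m₂² = 6865.67603
g2 = m₄/m₂² − 3 = 4.58228 − 3 ≈ 1.582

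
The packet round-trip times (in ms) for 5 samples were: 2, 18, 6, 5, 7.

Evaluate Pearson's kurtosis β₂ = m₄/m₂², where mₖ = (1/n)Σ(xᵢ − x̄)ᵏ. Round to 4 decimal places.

2.8603

x̄ = 7.6000
Σ(xᵢ − x̄)² = 149.2000 ⇒ m₂ = 29.84000
Σ(xᵢ − x̄)⁴ = 12734.4160 ⇒ m₄ = 2546.88320
m₂² = 890.42560
β₂ = m₄/m₂² = 2546.88320 / 890.42560 ≈ 2.8603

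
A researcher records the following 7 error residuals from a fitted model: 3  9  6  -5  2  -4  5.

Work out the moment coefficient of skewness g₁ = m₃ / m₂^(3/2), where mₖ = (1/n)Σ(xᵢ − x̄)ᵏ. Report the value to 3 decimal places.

-0.343

x̄ = (3 + 9 + 6 - 5 + 2 - 4 + 5) / 7 = 2.2857
deviations (xᵢ − x̄): 0.7143, 6.7143, 3.7143, -7.2857, -0.2857, -6.2857, 2.7143
Σ(xᵢ − x̄)² = 159.4286 ⇒ m₂ = 159.4286/7 = 22.77551
Σ(xᵢ − x̄)³ = -260.8163 ⇒ m₃ = -260.8163/7 = -37.25948
m₂^(3/2) = 22.77551^(1.5) = 108.69315
g₁ = m₃ / m₂^(3/2) = -37.25948 / 108.69315 ≈ -0.343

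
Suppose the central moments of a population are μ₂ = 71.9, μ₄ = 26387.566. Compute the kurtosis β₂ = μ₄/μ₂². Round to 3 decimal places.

μ₂² = 71.9² = 5169.61000
μ₄/μ₂² = 26387.566 / 5169.61000 = 5.10436
β₂ ≈ 5.104

5.104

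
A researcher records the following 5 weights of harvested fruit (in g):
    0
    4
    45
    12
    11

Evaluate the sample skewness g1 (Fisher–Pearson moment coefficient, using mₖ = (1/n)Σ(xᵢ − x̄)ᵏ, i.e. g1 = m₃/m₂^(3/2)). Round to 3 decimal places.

1.211

x̄ = (0 + 4 + 45 + 12 + 11) / 5 = 14.4000
deviations (xᵢ − x̄): -14.4000, -10.4000, 30.6000, -2.4000, -3.4000
Σ(xᵢ − x̄)² = 1269.2000 ⇒ m₂ = 1269.2000/5 = 253.84000
Σ(xᵢ − x̄)³ = 24488.6400 ⇒ m₃ = 24488.6400/5 = 4897.72800
m₂^(3/2) = 253.84000^(1.5) = 4044.26950
g1 = m₃ / m₂^(3/2) = 4897.72800 / 4044.26950 ≈ 1.211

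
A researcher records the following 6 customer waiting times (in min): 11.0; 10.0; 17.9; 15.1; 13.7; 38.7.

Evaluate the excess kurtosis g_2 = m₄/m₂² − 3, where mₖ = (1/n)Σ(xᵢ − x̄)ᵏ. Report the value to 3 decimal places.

x̄ = 17.7333
Σ(xᵢ − x̄)² = 567.9733 ⇒ m₂ = 94.66222
Σ(xᵢ − x̄)⁴ = 199193.9504 ⇒ m₄ = 33198.99174
m₂² = 8960.93632
g_2 = m₄/m₂² − 3 = 3.70486 − 3 ≈ 0.705

0.705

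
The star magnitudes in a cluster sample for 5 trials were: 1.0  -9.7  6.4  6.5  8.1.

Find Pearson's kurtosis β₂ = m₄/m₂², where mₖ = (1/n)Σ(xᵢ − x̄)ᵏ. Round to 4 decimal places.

2.5618

x̄ = 2.4600
Σ(xᵢ − x̄)² = 213.6520 ⇒ m₂ = 42.73040
Σ(xᵢ − x̄)⁴ = 23388.0068 ⇒ m₄ = 4677.60136
m₂² = 1825.88708
β₂ = m₄/m₂² = 4677.60136 / 1825.88708 ≈ 2.5618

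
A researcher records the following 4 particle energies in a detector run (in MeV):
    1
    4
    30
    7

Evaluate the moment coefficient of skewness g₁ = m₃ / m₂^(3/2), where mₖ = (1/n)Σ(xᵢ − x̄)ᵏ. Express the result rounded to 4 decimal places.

1.0375

x̄ = (1 + 4 + 30 + 7) / 4 = 10.5000
deviations (xᵢ − x̄): -9.5000, -6.5000, 19.5000, -3.5000
Σ(xᵢ − x̄)² = 525.0000 ⇒ m₂ = 525.0000/4 = 131.25000
Σ(xᵢ − x̄)³ = 6240.0000 ⇒ m₃ = 6240.0000/4 = 1560.00000
m₂^(3/2) = 131.25000^(1.5) = 1503.65765
g₁ = m₃ / m₂^(3/2) = 1560.00000 / 1503.65765 ≈ 1.0375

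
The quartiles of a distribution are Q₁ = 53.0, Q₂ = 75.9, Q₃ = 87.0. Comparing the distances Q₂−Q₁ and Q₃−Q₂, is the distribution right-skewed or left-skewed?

left-skewed

Q₂ − Q₁ = 22.9;  Q₃ − Q₂ = 11.1
Q₂ − Q₁ > Q₃ − Q₂ ⇒ the lower half is more spread out ⇒ left-skewed.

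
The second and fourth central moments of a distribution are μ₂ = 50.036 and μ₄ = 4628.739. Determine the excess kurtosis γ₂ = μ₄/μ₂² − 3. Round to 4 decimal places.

-1.1512

μ₂² = 50.036² = 2503.60130
μ₄/μ₂² = 4628.739 / 2503.60130 = 1.84883
γ₂ = 1.84883 − 3 ≈ -1.1512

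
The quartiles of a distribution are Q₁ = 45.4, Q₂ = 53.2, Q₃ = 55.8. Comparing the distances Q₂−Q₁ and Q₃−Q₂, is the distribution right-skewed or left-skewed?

left-skewed

Q₂ − Q₁ = 7.8;  Q₃ − Q₂ = 2.6
Q₂ − Q₁ > Q₃ − Q₂ ⇒ the lower half is more spread out ⇒ left-skewed.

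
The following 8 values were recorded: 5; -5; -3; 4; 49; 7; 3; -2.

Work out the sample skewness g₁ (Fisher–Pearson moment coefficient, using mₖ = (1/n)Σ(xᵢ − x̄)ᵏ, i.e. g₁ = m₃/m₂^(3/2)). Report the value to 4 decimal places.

2.0013

x̄ = (5 - 5 - 3 + 4 + 49 + 7 + 3 - 2) / 8 = 7.2500
deviations (xᵢ − x̄): -2.2500, -12.2500, -10.2500, -3.2500, 41.7500, -0.2500, -4.2500, -9.2500
Σ(xᵢ − x̄)² = 2117.5000 ⇒ m₂ = 2117.5000/8 = 264.68750
Σ(xᵢ − x̄)³ = 68943.7500 ⇒ m₃ = 68943.7500/8 = 8617.96875
m₂^(3/2) = 264.68750^(1.5) = 4306.25901
g₁ = m₃ / m₂^(3/2) = 8617.96875 / 4306.25901 ≈ 2.0013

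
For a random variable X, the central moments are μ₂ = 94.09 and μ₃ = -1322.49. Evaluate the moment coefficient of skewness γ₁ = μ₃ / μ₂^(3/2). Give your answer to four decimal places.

σ = √μ₂ = √94.09 = 9.70000
σ³ = μ₂^(3/2) = 912.67300
γ₁ = μ₃/σ³ = -1322.49 / 912.67300 ≈ -1.4490

-1.4490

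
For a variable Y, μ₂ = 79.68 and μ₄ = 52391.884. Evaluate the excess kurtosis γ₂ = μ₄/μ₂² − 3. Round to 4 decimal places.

5.2521

μ₂² = 79.68² = 6348.90240
μ₄/μ₂² = 52391.884 / 6348.90240 = 8.25212
γ₂ = 8.25212 − 3 ≈ 5.2521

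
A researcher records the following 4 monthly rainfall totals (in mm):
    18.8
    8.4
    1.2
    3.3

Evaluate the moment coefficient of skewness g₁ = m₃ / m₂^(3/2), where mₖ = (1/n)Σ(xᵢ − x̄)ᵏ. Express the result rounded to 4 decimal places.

0.7014

x̄ = (18.8 + 8.4 + 1.2 + 3.3) / 4 = 7.9250
deviations (xᵢ − x̄): 10.8750, 0.4750, -6.7250, -4.6250
Σ(xᵢ − x̄)² = 185.1075 ⇒ m₂ = 185.1075/4 = 46.27688
Σ(xᵢ − x̄)³ = 883.1719 ⇒ m₃ = 883.1719/4 = 220.79297
m₂^(3/2) = 46.27688^(1.5) = 314.80820
g₁ = m₃ / m₂^(3/2) = 220.79297 / 314.80820 ≈ 0.7014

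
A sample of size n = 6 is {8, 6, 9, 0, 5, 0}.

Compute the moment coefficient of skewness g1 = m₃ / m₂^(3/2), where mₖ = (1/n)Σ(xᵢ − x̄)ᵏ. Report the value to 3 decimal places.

x̄ = (8 + 6 + 9 + 0 + 5 + 0) / 6 = 4.6667
deviations (xᵢ − x̄): 3.3333, 1.3333, 4.3333, -4.6667, 0.3333, -4.6667
Σ(xᵢ − x̄)² = 75.3333 ⇒ m₂ = 75.3333/6 = 12.55556
Σ(xᵢ − x̄)³ = -82.4444 ⇒ m₃ = -82.4444/6 = -13.74074
m₂^(3/2) = 12.55556^(1.5) = 44.48913
g1 = m₃ / m₂^(3/2) = -13.74074 / 44.48913 ≈ -0.309

-0.309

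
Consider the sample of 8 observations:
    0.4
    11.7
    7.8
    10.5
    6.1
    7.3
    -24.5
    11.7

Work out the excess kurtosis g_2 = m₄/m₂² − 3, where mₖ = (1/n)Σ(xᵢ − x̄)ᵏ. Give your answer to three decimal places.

x̄ = 3.8750
Σ(xᵢ − x̄)² = 1015.6550 ⇒ m₂ = 126.95688
Σ(xᵢ − x̄)⁴ = 658221.4621 ⇒ m₄ = 82277.68276
m₂² = 16118.04811
g_2 = m₄/m₂² − 3 = 5.10469 − 3 ≈ 2.105

2.105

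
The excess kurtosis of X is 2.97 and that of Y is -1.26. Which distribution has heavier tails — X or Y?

X

Higher excess kurtosis ⇒ heavier tails relative to the normal distribution.
2.97 vs -1.26: the larger is 2.97, so X has heavier tails. (X is leptokurtic — heavier-than-normal tails; the other is platykurtic.)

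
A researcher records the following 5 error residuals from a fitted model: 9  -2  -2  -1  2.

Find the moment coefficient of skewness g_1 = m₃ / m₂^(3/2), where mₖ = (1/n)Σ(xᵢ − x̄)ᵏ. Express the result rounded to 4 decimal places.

1.1029

x̄ = (9 - 2 - 2 - 1 + 2) / 5 = 1.2000
deviations (xᵢ − x̄): 7.8000, -3.2000, -3.2000, -2.2000, 0.8000
Σ(xᵢ − x̄)² = 86.8000 ⇒ m₂ = 86.8000/5 = 17.36000
Σ(xᵢ − x̄)³ = 398.8800 ⇒ m₃ = 398.8800/5 = 79.77600
m₂^(3/2) = 17.36000^(1.5) = 72.33102
g_1 = m₃ / m₂^(3/2) = 79.77600 / 72.33102 ≈ 1.1029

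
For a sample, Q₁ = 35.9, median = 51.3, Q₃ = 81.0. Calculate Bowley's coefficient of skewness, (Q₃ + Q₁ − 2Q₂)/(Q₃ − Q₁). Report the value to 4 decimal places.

numerator: Q₃ + Q₁ − 2Q₂ = 81.0 + 35.9 − 2×51.3 = 14.3000
denominator: Q₃ − Q₁ = 81.0 − 35.9 = 45.1000
Bowley skewness = 14.3000 / 45.1000 ≈ 0.3171

0.3171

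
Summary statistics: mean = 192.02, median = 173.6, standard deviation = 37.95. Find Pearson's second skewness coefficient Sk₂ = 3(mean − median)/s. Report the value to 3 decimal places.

Sk₂ = 3(192.02 − 173.6) / 37.95 = 3 × 18.4200 / 37.95
    = 55.2600 / 37.95 ≈ 1.456

1.456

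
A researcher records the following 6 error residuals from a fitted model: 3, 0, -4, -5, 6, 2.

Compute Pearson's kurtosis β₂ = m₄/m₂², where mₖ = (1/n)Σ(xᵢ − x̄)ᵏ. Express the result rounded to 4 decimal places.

x̄ = 0.3333
Σ(xᵢ − x̄)² = 89.3333 ⇒ m₂ = 14.88889
Σ(xᵢ − x̄)⁴ = 2251.1111 ⇒ m₄ = 375.18519
m₂² = 221.67901
β₂ = m₄/m₂² = 375.18519 / 221.67901 ≈ 1.6925

1.6925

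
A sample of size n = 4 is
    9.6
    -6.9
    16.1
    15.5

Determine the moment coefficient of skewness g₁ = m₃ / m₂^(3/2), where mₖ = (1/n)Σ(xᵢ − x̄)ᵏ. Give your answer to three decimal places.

x̄ = (9.6 - 6.9 + 16.1 + 15.5) / 4 = 8.5750
deviations (xᵢ − x̄): 1.0250, -15.4750, 7.5250, 6.9250
Σ(xᵢ − x̄)² = 345.1075 ⇒ m₂ = 345.1075/4 = 86.27688
Σ(xᵢ − x̄)³ = -2946.6079 ⇒ m₃ = -2946.6079/4 = -736.65197
m₂^(3/2) = 86.27688^(1.5) = 801.38574
g₁ = m₃ / m₂^(3/2) = -736.65197 / 801.38574 ≈ -0.919

-0.919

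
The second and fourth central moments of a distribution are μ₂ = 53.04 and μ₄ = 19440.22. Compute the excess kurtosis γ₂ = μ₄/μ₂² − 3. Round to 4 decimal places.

μ₂² = 53.04² = 2813.24160
μ₄/μ₂² = 19440.22 / 2813.24160 = 6.91026
γ₂ = 6.91026 − 3 ≈ 3.9103

3.9103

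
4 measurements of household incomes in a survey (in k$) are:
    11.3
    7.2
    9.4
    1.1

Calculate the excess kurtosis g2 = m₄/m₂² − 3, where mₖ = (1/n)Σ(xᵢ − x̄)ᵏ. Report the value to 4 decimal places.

x̄ = 7.2500
Σ(xᵢ − x̄)² = 58.8500 ⇒ m₂ = 14.71250
Σ(xᵢ − x̄)⁴ = 1720.9510 ⇒ m₄ = 430.23776
m₂² = 216.45766
g2 = m₄/m₂² − 3 = 1.98763 − 3 ≈ -1.0124

-1.0124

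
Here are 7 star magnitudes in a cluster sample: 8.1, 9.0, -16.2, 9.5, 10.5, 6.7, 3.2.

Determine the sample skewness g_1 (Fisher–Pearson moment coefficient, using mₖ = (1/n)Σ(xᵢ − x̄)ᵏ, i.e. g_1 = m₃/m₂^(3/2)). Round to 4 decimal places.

-1.7875

x̄ = (8.1 + 9.0 - 16.2 + 9.5 + 10.5 + 6.7 + 3.2) / 7 = 4.4000
deviations (xᵢ − x̄): 3.7000, 4.6000, -20.6000, 5.1000, 6.1000, 2.3000, -1.2000
Σ(xᵢ − x̄)² = 529.1600 ⇒ m₂ = 529.1600/7 = 75.59429
Σ(xᵢ − x̄)³ = -8223.7560 ⇒ m₃ = -8223.7560/7 = -1174.82229
m₂^(3/2) = 75.59429^(1.5) = 657.25432
g_1 = m₃ / m₂^(3/2) = -1174.82229 / 657.25432 ≈ -1.7875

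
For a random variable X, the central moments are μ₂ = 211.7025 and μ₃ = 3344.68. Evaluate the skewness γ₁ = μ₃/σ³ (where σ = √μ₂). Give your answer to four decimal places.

σ = √μ₂ = √211.7025 = 14.55000
σ³ = μ₂^(3/2) = 3080.27138
γ₁ = μ₃/σ³ = 3344.68 / 3080.27138 ≈ 1.0858

1.0858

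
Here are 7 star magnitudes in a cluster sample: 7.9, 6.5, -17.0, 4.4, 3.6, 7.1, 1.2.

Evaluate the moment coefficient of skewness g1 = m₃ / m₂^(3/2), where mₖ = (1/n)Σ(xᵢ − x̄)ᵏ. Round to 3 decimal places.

-1.755

x̄ = (7.9 + 6.5 - 17.0 + 4.4 + 3.6 + 7.1 + 1.2) / 7 = 1.9571
deviations (xᵢ − x̄): 5.9429, 4.5429, -18.9571, 2.4429, 1.6429, 5.1429, -0.7571
Σ(xᵢ − x̄)² = 451.0171 ⇒ m₂ = 451.0171/7 = 64.43102
Σ(xᵢ − x̄)³ = -6354.4485 ⇒ m₃ = -6354.4485/7 = -907.77836
m₂^(3/2) = 64.43102^(1.5) = 517.18094
g1 = m₃ / m₂^(3/2) = -907.77836 / 517.18094 ≈ -1.755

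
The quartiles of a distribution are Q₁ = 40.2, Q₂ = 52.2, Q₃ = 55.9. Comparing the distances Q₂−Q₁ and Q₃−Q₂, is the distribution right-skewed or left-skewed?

left-skewed

Q₂ − Q₁ = 12.0;  Q₃ − Q₂ = 3.7
Q₂ − Q₁ > Q₃ − Q₂ ⇒ the lower half is more spread out ⇒ left-skewed.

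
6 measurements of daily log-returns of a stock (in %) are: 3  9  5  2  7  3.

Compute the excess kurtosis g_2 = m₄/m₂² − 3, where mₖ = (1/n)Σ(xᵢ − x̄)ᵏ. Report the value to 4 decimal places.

x̄ = 4.8333
Σ(xᵢ − x̄)² = 36.8333 ⇒ m₂ = 6.13889
Σ(xᵢ − x̄)⁴ = 410.4861 ⇒ m₄ = 68.41435
m₂² = 37.68596
g_2 = m₄/m₂² − 3 = 1.81538 − 3 ≈ -1.1846

-1.1846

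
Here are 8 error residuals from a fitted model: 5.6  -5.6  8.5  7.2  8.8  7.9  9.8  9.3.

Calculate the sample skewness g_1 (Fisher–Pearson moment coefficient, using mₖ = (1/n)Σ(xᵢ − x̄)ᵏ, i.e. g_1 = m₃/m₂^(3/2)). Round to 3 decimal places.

x̄ = (5.6 - 5.6 + 8.5 + 7.2 + 8.8 + 7.9 + 9.8 + 9.3) / 8 = 6.4375
deviations (xᵢ − x̄): -0.8375, -12.0375, 2.0625, 0.7625, 2.3625, 1.4625, 3.3625, 2.8625
Σ(xᵢ − x̄)² = 177.6588 ⇒ m₂ = 177.6588/8 = 22.20734
Σ(xᵢ − x̄)³ = -1657.8340 ⇒ m₃ = -1657.8340/8 = -207.22925
m₂^(3/2) = 22.20734^(1.5) = 104.65137
g_1 = m₃ / m₂^(3/2) = -207.22925 / 104.65137 ≈ -1.980

-1.980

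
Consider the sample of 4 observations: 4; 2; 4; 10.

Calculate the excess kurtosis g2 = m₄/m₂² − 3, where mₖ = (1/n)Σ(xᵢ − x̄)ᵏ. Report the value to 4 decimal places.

-0.8148

x̄ = 5.0000
Σ(xᵢ − x̄)² = 36.0000 ⇒ m₂ = 9.00000
Σ(xᵢ − x̄)⁴ = 708.0000 ⇒ m₄ = 177.00000
m₂² = 81.00000
g2 = m₄/m₂² − 3 = 2.18519 − 3 ≈ -0.8148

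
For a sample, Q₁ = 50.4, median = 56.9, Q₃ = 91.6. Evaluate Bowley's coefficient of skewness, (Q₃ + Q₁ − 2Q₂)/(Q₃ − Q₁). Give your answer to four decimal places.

numerator: Q₃ + Q₁ − 2Q₂ = 91.6 + 50.4 − 2×56.9 = 28.2000
denominator: Q₃ − Q₁ = 91.6 − 50.4 = 41.2000
Bowley skewness = 28.2000 / 41.2000 ≈ 0.6845

0.6845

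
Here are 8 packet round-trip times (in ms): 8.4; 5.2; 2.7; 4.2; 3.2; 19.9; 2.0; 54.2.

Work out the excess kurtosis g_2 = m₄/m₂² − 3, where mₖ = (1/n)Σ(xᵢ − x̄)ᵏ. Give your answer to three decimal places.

x̄ = 12.4750
Σ(xᵢ − x̄)² = 2225.4150 ⇒ m₂ = 278.17688
Σ(xᵢ − x̄)⁴ = 3070371.3353 ⇒ m₄ = 383796.41691
m₂² = 77382.37378
g_2 = m₄/m₂² − 3 = 4.95974 − 3 ≈ 1.960

1.960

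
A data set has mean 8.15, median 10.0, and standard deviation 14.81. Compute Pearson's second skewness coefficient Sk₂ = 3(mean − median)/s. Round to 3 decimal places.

-0.375

Sk₂ = 3(8.15 − 10.0) / 14.81 = 3 × -1.8500 / 14.81
    = -5.5500 / 14.81 ≈ -0.375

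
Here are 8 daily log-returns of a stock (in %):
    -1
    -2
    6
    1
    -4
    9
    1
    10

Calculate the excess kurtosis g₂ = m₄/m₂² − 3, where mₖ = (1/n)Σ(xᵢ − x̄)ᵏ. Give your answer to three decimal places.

x̄ = 2.5000
Σ(xᵢ − x̄)² = 190.0000 ⇒ m₂ = 23.75000
Σ(xᵢ − x̄)⁴ = 7454.5000 ⇒ m₄ = 931.81250
m₂² = 564.06250
g₂ = m₄/m₂² − 3 = 1.65197 − 3 ≈ -1.348

-1.348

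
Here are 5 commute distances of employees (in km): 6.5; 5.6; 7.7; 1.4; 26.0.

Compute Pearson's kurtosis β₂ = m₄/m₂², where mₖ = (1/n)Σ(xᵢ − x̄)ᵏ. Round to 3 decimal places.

x̄ = 9.4400
Σ(xᵢ − x̄)² = 365.2920 ⇒ m₂ = 73.05840
Σ(xᵢ − x̄)⁴ = 79683.9147 ⇒ m₄ = 15936.78294
m₂² = 5337.52981
β₂ = m₄/m₂² = 15936.78294 / 5337.52981 ≈ 2.986

2.986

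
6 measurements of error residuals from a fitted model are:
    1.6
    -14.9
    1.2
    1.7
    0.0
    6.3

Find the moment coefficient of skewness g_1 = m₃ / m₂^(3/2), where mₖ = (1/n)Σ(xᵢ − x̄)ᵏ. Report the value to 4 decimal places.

-1.4134

x̄ = (1.6 - 14.9 + 1.2 + 1.7 + 0.0 + 6.3) / 6 = -0.6833
deviations (xᵢ − x̄): 2.2833, -14.2167, 1.8833, 2.3833, 0.6833, 6.9833
Σ(xᵢ − x̄)² = 265.7883 ⇒ m₂ = 265.7883/6 = 44.29806
Σ(xᵢ − x̄)³ = -2500.3844 ⇒ m₃ = -2500.3844/6 = -416.73074
m₂^(3/2) = 44.29806^(1.5) = 294.83361
g_1 = m₃ / m₂^(3/2) = -416.73074 / 294.83361 ≈ -1.4134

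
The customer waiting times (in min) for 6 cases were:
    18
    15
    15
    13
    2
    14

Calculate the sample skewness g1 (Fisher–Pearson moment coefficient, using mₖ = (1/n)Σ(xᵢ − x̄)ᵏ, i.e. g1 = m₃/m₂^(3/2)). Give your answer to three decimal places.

-1.413

x̄ = (18 + 15 + 15 + 13 + 2 + 14) / 6 = 12.8333
deviations (xᵢ − x̄): 5.1667, 2.1667, 2.1667, 0.1667, -10.8333, 1.1667
Σ(xᵢ − x̄)² = 154.8333 ⇒ m₂ = 154.8333/6 = 25.80556
Σ(xᵢ − x̄)³ = -1111.5556 ⇒ m₃ = -1111.5556/6 = -185.25926
m₂^(3/2) = 25.80556^(1.5) = 131.09008
g1 = m₃ / m₂^(3/2) = -185.25926 / 131.09008 ≈ -1.413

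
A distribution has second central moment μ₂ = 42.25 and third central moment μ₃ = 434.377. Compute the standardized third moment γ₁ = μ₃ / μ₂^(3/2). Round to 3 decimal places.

1.582

σ = √μ₂ = √42.25 = 6.50000
σ³ = μ₂^(3/2) = 274.62500
γ₁ = μ₃/σ³ = 434.377 / 274.62500 ≈ 1.582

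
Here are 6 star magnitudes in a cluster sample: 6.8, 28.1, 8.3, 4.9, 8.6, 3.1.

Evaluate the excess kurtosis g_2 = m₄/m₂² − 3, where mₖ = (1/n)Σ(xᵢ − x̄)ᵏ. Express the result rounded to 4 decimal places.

x̄ = 9.9667
Σ(xᵢ − x̄)² = 416.3133 ⇒ m₂ = 69.38556
Σ(xᵢ − x̄)⁴ = 111115.1252 ⇒ m₄ = 18519.18753
m₂² = 4814.35532
g_2 = m₄/m₂² − 3 = 3.84666 − 3 ≈ 0.8467

0.8467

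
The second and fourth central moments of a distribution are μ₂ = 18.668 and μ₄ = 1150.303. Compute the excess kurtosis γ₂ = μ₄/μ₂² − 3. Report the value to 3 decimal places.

μ₂² = 18.668² = 348.49422
μ₄/μ₂² = 1150.303 / 348.49422 = 3.30078
γ₂ = 3.30078 − 3 ≈ 0.301

0.301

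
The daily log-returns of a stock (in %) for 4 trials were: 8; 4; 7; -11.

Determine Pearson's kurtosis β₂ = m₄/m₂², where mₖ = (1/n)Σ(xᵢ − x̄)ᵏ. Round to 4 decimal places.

2.2279

x̄ = 2.0000
Σ(xᵢ − x̄)² = 234.0000 ⇒ m₂ = 58.50000
Σ(xᵢ − x̄)⁴ = 30498.0000 ⇒ m₄ = 7624.50000
m₂² = 3422.25000
β₂ = m₄/m₂² = 7624.50000 / 3422.25000 ≈ 2.2279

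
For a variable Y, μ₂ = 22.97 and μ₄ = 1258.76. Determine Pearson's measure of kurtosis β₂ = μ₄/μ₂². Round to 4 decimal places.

μ₂² = 22.97² = 527.62090
μ₄/μ₂² = 1258.76 / 527.62090 = 2.38573
β₂ ≈ 2.3857

2.3857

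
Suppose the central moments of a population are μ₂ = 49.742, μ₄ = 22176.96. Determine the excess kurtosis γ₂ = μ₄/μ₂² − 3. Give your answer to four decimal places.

μ₂² = 49.742² = 2474.26656
μ₄/μ₂² = 22176.96 / 2474.26656 = 8.96304
γ₂ = 8.96304 − 3 ≈ 5.9630

5.9630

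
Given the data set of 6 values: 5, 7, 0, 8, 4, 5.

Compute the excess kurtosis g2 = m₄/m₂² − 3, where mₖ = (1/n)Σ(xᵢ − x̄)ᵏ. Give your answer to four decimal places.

x̄ = 4.8333
Σ(xᵢ − x̄)² = 38.8333 ⇒ m₂ = 6.47222
Σ(xᵢ − x̄)⁴ = 668.8194 ⇒ m₄ = 111.46991
m₂² = 41.88966
g2 = m₄/m₂² − 3 = 2.66104 − 3 ≈ -0.3390

-0.3390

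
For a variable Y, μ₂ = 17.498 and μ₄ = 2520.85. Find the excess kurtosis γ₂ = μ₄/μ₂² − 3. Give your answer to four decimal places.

μ₂² = 17.498² = 306.18000
μ₄/μ₂² = 2520.85 / 306.18000 = 8.23323
γ₂ = 8.23323 − 3 ≈ 5.2332

5.2332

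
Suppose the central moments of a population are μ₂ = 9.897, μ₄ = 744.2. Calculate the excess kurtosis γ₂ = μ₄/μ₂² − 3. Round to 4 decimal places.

4.5977

μ₂² = 9.897² = 97.95061
μ₄/μ₂² = 744.2 / 97.95061 = 7.59771
γ₂ = 7.59771 − 3 ≈ 4.5977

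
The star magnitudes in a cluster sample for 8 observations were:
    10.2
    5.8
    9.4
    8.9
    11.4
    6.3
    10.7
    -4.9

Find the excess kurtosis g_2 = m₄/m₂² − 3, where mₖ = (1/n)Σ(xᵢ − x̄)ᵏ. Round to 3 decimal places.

x̄ = 7.2250
Σ(xᵢ − x̄)² = 195.7950 ⇒ m₂ = 24.47438
Σ(xᵢ − x̄)⁴ = 22176.6808 ⇒ m₄ = 2772.08511
m₂² = 598.99503
g_2 = m₄/m₂² − 3 = 4.62789 − 3 ≈ 1.628

1.628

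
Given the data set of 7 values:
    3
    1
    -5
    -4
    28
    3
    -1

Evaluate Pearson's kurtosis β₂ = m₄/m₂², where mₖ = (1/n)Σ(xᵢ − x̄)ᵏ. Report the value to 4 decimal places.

x̄ = 3.5714
Σ(xᵢ − x̄)² = 755.7143 ⇒ m₂ = 107.95918
Σ(xᵢ − x̄)⁴ = 365281.3936 ⇒ m₄ = 52183.05623
m₂² = 11655.18534
β₂ = m₄/m₂² = 52183.05623 / 11655.18534 ≈ 4.4772

4.4772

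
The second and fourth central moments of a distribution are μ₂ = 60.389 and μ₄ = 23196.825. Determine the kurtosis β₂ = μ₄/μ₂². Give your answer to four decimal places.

6.3608

μ₂² = 60.389² = 3646.83132
μ₄/μ₂² = 23196.825 / 3646.83132 = 6.36082
β₂ ≈ 6.3608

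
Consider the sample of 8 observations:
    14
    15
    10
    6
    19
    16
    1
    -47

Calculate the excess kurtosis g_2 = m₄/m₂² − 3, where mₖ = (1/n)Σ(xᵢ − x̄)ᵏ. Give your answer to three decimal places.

2.328

x̄ = 4.2500
Σ(xᵢ − x̄)² = 3239.5000 ⇒ m₂ = 404.93750
Σ(xᵢ − x̄)⁴ = 6988830.9063 ⇒ m₄ = 873603.86328
m₂² = 163974.37891
g_2 = m₄/m₂² − 3 = 5.32769 − 3 ≈ 2.328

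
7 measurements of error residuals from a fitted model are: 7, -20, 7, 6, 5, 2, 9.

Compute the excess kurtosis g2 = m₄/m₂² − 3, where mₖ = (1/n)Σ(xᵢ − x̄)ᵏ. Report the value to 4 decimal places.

1.7416

x̄ = 2.2857
Σ(xᵢ − x̄)² = 607.4286 ⇒ m₂ = 86.77551
Σ(xᵢ − x̄)⁴ = 249929.0845 ⇒ m₄ = 35704.15494
m₂² = 7529.98917
g2 = m₄/m₂² − 3 = 4.74159 − 3 ≈ 1.7416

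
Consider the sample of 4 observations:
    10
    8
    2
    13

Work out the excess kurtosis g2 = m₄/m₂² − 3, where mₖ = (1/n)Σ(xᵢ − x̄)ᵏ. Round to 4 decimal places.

x̄ = 8.2500
Σ(xᵢ − x̄)² = 64.7500 ⇒ m₂ = 16.18750
Σ(xᵢ − x̄)⁴ = 2044.3281 ⇒ m₄ = 511.08203
m₂² = 262.03516
g2 = m₄/m₂² − 3 = 1.95043 − 3 ≈ -1.0496

-1.0496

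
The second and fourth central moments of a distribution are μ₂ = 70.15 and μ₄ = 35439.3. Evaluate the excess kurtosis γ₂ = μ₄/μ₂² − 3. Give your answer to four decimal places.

μ₂² = 70.15² = 4921.02250
μ₄/μ₂² = 35439.3 / 4921.02250 = 7.20161
γ₂ = 7.20161 − 3 ≈ 4.2016

4.2016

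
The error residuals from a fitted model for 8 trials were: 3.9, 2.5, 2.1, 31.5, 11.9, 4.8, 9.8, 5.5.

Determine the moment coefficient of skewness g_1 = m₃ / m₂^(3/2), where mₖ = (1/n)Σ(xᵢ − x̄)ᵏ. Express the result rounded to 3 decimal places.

1.758

x̄ = (3.9 + 2.5 + 2.1 + 31.5 + 11.9 + 4.8 + 9.8 + 5.5) / 8 = 9.0000
deviations (xᵢ − x̄): -5.1000, -6.5000, -6.9000, 22.5000, 2.9000, -4.2000, 0.8000, -3.5000
Σ(xᵢ − x̄)² = 661.0600 ⇒ m₂ = 661.0600/8 = 82.63250
Σ(xᵢ − x̄)³ = 10562.7780 ⇒ m₃ = 10562.7780/8 = 1320.34725
m₂^(3/2) = 82.63250^(1.5) = 751.14942
g_1 = m₃ / m₂^(3/2) = 1320.34725 / 751.14942 ≈ 1.758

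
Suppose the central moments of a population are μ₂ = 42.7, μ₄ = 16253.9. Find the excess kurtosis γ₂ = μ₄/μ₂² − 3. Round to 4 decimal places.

5.9146

μ₂² = 42.7² = 1823.29000
μ₄/μ₂² = 16253.9 / 1823.29000 = 8.91460
γ₂ = 8.91460 − 3 ≈ 5.9146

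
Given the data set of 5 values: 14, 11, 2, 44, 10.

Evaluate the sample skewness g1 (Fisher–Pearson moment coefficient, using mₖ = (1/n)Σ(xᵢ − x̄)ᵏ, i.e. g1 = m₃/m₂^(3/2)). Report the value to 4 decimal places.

x̄ = (14 + 11 + 2 + 44 + 10) / 5 = 16.2000
deviations (xᵢ − x̄): -2.2000, -5.2000, -14.2000, 27.8000, -6.2000
Σ(xᵢ − x̄)² = 1044.8000 ⇒ m₂ = 1044.8000/5 = 208.96000
Σ(xᵢ − x̄)³ = 18232.0800 ⇒ m₃ = 18232.0800/5 = 3646.41600
m₂^(3/2) = 208.96000^(1.5) = 3020.61058
g1 = m₃ / m₂^(3/2) = 3646.41600 / 3020.61058 ≈ 1.2072

1.2072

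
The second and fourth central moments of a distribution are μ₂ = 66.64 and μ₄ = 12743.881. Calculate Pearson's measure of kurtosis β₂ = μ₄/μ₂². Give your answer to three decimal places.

μ₂² = 66.64² = 4440.88960
μ₄/μ₂² = 12743.881 / 4440.88960 = 2.86967
β₂ ≈ 2.870

2.870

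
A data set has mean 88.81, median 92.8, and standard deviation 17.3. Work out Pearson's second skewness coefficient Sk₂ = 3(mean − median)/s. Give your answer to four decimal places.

Sk₂ = 3(88.81 − 92.8) / 17.3 = 3 × -3.9900 / 17.3
    = -11.9700 / 17.3 ≈ -0.6919

-0.6919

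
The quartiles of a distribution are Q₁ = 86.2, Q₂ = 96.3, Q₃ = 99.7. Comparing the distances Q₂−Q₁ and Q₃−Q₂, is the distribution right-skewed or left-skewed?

Q₂ − Q₁ = 10.1;  Q₃ − Q₂ = 3.4
Q₂ − Q₁ > Q₃ − Q₂ ⇒ the lower half is more spread out ⇒ left-skewed.

left-skewed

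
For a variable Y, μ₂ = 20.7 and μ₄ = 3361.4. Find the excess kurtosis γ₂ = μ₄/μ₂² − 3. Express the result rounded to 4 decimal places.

μ₂² = 20.7² = 428.49000
μ₄/μ₂² = 3361.4 / 428.49000 = 7.84476
γ₂ = 7.84476 − 3 ≈ 4.8448

4.8448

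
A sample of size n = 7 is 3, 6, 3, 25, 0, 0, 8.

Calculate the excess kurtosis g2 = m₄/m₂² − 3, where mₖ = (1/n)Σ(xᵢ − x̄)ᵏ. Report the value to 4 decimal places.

x̄ = 6.4286
Σ(xᵢ − x̄)² = 453.7143 ⇒ m₂ = 64.81633
Σ(xᵢ − x̄)⁴ = 122652.8630 ⇒ m₄ = 17521.83757
m₂² = 4201.15618
g2 = m₄/m₂² − 3 = 4.17072 − 3 ≈ 1.1707

1.1707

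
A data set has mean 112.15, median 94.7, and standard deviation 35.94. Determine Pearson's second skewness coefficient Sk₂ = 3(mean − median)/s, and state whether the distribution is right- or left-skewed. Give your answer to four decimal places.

1.4566, right-skewed

Sk₂ = 3(112.15 − 94.7) / 35.94 = 3 × 17.4500 / 35.94
    = 52.3500 / 35.94 ≈ 1.4566
Sk₂ > 0 ⇒ mean > median ⇒ right-skewed (positive skew).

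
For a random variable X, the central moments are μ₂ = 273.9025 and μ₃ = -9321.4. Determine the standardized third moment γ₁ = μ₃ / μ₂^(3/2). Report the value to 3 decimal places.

σ = √μ₂ = √273.9025 = 16.55000
σ³ = μ₂^(3/2) = 4533.08637
γ₁ = μ₃/σ³ = -9321.4 / 4533.08637 ≈ -2.056

-2.056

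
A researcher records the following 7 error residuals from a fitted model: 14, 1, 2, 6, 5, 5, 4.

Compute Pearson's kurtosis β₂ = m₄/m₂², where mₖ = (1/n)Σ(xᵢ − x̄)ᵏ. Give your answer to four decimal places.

3.7749

x̄ = 5.2857
Σ(xᵢ − x̄)² = 107.4286 ⇒ m₂ = 15.34694
Σ(xᵢ − x̄)⁴ = 6223.6152 ⇒ m₄ = 889.08788
m₂² = 235.52853
β₂ = m₄/m₂² = 889.08788 / 235.52853 ≈ 3.7749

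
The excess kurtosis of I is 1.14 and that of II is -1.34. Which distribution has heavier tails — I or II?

Higher excess kurtosis ⇒ heavier tails relative to the normal distribution.
1.14 vs -1.34: the larger is 1.14, so I has heavier tails. (I is leptokurtic — heavier-than-normal tails; the other is platykurtic.)

I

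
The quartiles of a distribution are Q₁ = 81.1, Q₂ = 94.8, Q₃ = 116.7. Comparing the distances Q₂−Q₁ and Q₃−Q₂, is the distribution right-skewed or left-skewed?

right-skewed

Q₂ − Q₁ = 13.7;  Q₃ − Q₂ = 21.9
Q₃ − Q₂ > Q₂ − Q₁ ⇒ the upper half is more spread out ⇒ right-skewed.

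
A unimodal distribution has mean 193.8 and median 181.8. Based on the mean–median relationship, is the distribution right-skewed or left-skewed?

right-skewed

mean − median = 193.8 − 181.8 = 12.0
mean > median ⇒ the longer tail is on the right ⇒ right-skewed (positively skewed).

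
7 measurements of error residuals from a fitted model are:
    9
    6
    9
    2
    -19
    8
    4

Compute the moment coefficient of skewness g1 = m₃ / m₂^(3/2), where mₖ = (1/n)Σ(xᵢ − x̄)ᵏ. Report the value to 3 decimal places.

x̄ = (9 + 6 + 9 + 2 - 19 + 8 + 4) / 7 = 2.7143
deviations (xᵢ − x̄): 6.2857, 3.2857, 6.2857, -0.7143, -21.7143, 5.2857, 1.2857
Σ(xᵢ − x̄)² = 591.4286 ⇒ m₂ = 591.4286/7 = 84.48980
Σ(xᵢ − x̄)³ = -9556.8980 ⇒ m₃ = -9556.8980/7 = -1365.27114
m₂^(3/2) = 84.48980^(1.5) = 776.61610
g1 = m₃ / m₂^(3/2) = -1365.27114 / 776.61610 ≈ -1.758

-1.758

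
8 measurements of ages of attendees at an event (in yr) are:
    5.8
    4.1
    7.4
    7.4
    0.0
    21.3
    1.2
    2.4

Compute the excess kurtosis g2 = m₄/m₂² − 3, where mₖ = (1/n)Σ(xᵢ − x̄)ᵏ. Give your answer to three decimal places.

x̄ = 6.2000
Σ(xᵢ − x̄)² = 313.3400 ⇒ m₂ = 39.16750
Σ(xᵢ − x̄)⁴ = 54323.3282 ⇒ m₄ = 6790.41603
m₂² = 1534.09306
g2 = m₄/m₂² − 3 = 4.42634 − 3 ≈ 1.426

1.426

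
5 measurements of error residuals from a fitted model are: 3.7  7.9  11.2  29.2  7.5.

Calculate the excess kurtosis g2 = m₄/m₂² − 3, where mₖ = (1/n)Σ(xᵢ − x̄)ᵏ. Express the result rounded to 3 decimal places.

-0.075

x̄ = 11.9000
Σ(xᵢ − x̄)² = 402.3800 ⇒ m₂ = 80.47600
Σ(xᵢ − x̄)⁴ = 94726.7714 ⇒ m₄ = 18945.35428
m₂² = 6476.38658
g2 = m₄/m₂² − 3 = 2.92530 − 3 ≈ -0.075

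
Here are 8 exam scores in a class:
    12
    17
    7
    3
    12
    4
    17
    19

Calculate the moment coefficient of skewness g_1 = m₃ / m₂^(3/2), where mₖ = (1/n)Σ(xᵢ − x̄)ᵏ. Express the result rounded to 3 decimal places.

-0.178

x̄ = (12 + 17 + 7 + 3 + 12 + 4 + 17 + 19) / 8 = 11.3750
deviations (xᵢ − x̄): 0.6250, 5.6250, -4.3750, -8.3750, 0.6250, -7.3750, 5.6250, 7.6250
Σ(xᵢ − x̄)² = 265.8750 ⇒ m₂ = 265.8750/8 = 33.23438
Σ(xᵢ − x̄)³ = -272.5313 ⇒ m₃ = -272.5313/8 = -34.06641
m₂^(3/2) = 33.23438^(1.5) = 191.59372
g_1 = m₃ / m₂^(3/2) = -34.06641 / 191.59372 ≈ -0.178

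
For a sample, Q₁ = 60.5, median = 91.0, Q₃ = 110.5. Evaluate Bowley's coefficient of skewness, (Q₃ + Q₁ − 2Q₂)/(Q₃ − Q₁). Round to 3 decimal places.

-0.220

numerator: Q₃ + Q₁ − 2Q₂ = 110.5 + 60.5 − 2×91.0 = -11.0000
denominator: Q₃ − Q₁ = 110.5 − 60.5 = 50.0000
Bowley skewness = -11.0000 / 50.0000 ≈ -0.220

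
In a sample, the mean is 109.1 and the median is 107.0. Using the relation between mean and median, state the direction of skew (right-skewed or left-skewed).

mean − median = 109.1 − 107.0 = 2.1
mean > median ⇒ the longer tail is on the right ⇒ right-skewed (positively skewed).

right-skewed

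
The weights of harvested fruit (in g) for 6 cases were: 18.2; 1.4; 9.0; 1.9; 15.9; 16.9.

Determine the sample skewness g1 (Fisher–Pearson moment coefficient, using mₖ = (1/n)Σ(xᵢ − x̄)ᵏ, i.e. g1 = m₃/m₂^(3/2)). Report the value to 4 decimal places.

x̄ = (18.2 + 1.4 + 9.0 + 1.9 + 15.9 + 16.9) / 6 = 10.5500
deviations (xᵢ − x̄): 7.6500, -9.1500, -1.5500, -8.6500, 5.3500, 6.3500
Σ(xᵢ − x̄)² = 288.4150 ⇒ m₂ = 288.4150/6 = 48.06917
Σ(xᵢ − x̄)³ = -560.1240 ⇒ m₃ = -560.1240/6 = -93.35400
m₂^(3/2) = 48.06917^(1.5) = 333.27282
g1 = m₃ / m₂^(3/2) = -93.35400 / 333.27282 ≈ -0.2801

-0.2801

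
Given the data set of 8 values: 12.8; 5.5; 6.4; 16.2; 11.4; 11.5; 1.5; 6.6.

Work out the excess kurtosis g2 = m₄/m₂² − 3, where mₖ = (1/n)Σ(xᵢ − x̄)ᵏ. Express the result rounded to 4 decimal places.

-0.9954

x̄ = 8.9875
Σ(xᵢ − x̄)² = 159.3088 ⇒ m₂ = 19.91359
Σ(xᵢ − x̄)⁴ = 6359.3598 ⇒ m₄ = 794.91998
m₂² = 396.55122
g2 = m₄/m₂² − 3 = 2.00458 − 3 ≈ -0.9954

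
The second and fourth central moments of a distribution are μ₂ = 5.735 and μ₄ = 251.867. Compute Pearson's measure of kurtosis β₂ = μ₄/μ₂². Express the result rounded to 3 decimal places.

μ₂² = 5.735² = 32.89023
μ₄/μ₂² = 251.867 / 32.89023 = 7.65781
β₂ ≈ 7.658

7.658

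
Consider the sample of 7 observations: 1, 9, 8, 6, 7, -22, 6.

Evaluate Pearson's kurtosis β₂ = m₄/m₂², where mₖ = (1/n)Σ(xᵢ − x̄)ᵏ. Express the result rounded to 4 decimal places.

x̄ = 2.1429
Σ(xᵢ − x̄)² = 718.8571 ⇒ m₂ = 102.69388
Σ(xᵢ − x̄)⁴ = 344135.0321 ⇒ m₄ = 49162.14744
m₂² = 10546.03249
β₂ = m₄/m₂² = 49162.14744 / 10546.03249 ≈ 4.6617

4.6617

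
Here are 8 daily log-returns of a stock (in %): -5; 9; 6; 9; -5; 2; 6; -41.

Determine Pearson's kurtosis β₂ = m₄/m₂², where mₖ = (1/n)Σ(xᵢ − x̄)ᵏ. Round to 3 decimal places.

4.905

x̄ = -2.3750
Σ(xᵢ − x̄)² = 1923.8750 ⇒ m₂ = 240.48438
Σ(xᵢ − x̄)⁴ = 2269522.2441 ⇒ m₄ = 283690.28052
m₂² = 57832.73462
β₂ = m₄/m₂² = 283690.28052 / 57832.73462 ≈ 4.905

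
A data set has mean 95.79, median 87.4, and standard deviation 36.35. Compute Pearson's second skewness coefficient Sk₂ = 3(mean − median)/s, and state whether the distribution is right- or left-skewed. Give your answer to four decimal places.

0.6924, right-skewed

Sk₂ = 3(95.79 − 87.4) / 36.35 = 3 × 8.3900 / 36.35
    = 25.1700 / 36.35 ≈ 0.6924
Sk₂ > 0 ⇒ mean > median ⇒ right-skewed (positive skew).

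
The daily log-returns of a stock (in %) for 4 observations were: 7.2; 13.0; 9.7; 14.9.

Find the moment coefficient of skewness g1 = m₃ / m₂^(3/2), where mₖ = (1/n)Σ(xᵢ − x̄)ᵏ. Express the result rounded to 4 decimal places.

-0.1044

x̄ = (7.2 + 13.0 + 9.7 + 14.9) / 4 = 11.2000
deviations (xᵢ − x̄): -4.0000, 1.8000, -1.5000, 3.7000
Σ(xᵢ − x̄)² = 35.1800 ⇒ m₂ = 35.1800/4 = 8.79500
Σ(xᵢ − x̄)³ = -10.8900 ⇒ m₃ = -10.8900/4 = -2.72250
m₂^(3/2) = 8.79500^(1.5) = 26.08277
g1 = m₃ / m₂^(3/2) = -2.72250 / 26.08277 ≈ -0.1044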